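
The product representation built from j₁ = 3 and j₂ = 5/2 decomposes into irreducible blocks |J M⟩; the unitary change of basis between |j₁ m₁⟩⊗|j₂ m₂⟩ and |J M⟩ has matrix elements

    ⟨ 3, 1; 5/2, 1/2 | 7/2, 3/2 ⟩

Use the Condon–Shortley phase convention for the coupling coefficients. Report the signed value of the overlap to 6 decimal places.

triangle: 2!*4!*3!/10! = 288/3628800
(j±m)!: 4!*2!*3!*2!*5!*2! = 138240
prefactor² = (2J+1)*Δ*N² = 3072/35
  k=0: +1/(0!*2!*2!*3!*2!*0!) = 1/48
  k=1: −1/(1!*1!*1!*2!*3!*1!) = -1/12
  k=2: +1/(2!*0!*0!*1!*4!*2!) = 1/96
Σ = -5/96  ⇒  CG² = 3072/35*(-5/96)² = 5/21
CG = −√(5/21) = -0.487950

-0.487950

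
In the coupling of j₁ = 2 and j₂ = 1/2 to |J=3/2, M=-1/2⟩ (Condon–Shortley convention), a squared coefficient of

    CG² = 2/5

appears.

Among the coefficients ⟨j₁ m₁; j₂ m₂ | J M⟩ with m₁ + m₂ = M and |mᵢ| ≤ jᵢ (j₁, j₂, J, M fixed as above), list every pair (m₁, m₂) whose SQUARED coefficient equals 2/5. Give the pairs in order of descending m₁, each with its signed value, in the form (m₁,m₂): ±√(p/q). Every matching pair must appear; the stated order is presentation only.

Admissible pairs with m₁+m₂ = M = -1/2: (-1,1/2), (0,-1/2)
  (m₁,m₂)=(0,-1/2): CG² = 2/5, CG = +√(2/5)   ← matches the target
  (m₁,m₂)=(-1,1/2): CG² = 3/5, CG = −√(3/5)
Pairs with CG² = 2/5: (0,-1/2): +√(2/5)

(0,-1/2): +√(2/5)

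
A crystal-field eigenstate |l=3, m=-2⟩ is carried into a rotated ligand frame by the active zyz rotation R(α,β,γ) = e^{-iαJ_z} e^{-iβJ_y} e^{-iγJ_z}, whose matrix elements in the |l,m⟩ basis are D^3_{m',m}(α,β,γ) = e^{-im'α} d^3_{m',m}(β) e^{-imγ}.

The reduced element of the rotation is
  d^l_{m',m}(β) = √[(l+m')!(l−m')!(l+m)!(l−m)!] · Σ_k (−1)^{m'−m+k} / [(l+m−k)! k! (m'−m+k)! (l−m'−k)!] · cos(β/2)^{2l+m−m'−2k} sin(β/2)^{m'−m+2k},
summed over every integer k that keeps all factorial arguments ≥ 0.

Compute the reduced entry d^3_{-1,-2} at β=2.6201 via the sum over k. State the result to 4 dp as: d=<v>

d^3_{-1,-2}(β=2.6201) via the finite sum:
With c≡cos(β/2)=0.257802 and s≡sin(β/2)=0.966198, N=[2·24·1·120]^{1/2}=75.894664
The bounds max(0,m−m')=0 and min(l+m,l−m')=1 give 2 terms
  k=0: (−1)^1·75.8947/(24)·0.2578^5·0.9662^1 = -0.003479
  k=1: (−1)^2·75.8947/(12)·0.2578^3·0.9662^3 = +0.097743
d^3_{-1,-2}(2.6201) = -0.003479 +0.097743 = +0.094264

d=0.0943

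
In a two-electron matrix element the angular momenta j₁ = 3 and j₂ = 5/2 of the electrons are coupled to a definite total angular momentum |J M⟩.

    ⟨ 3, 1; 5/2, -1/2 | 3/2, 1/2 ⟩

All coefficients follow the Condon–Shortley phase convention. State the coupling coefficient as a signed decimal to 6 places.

−√(1/105) ≈ -0.097590

triangle: 4!*2!*1!/8! = 48/40320
(j±m)!: 4!*2!*2!*3!*2!*1! = 1152
prefactor² = (2J+1)*Δ*N² = 192/35
  k=1: −1/(1!*3!*1!*1!*1!*0!) = -1/6
  k=2: +1/(2!*2!*0!*0!*2!*1!) = 1/8
Σ = -1/24  ⇒  CG² = 192/35*(-1/24)² = 1/105
CG = −√(1/105) = -0.097590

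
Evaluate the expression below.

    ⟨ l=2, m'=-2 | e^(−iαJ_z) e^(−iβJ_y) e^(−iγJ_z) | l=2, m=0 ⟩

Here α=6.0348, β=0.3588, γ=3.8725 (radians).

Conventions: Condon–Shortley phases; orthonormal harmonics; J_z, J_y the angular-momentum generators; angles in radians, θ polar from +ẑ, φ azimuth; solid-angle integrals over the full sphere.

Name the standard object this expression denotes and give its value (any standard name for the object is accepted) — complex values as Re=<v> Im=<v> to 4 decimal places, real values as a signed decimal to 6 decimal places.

Wigner D-matrix element, Re=0.0664 Im=-0.0360

This is a Wigner D-matrix element — the rotation-matrix element ⟨l m'| R(α,β,γ) |l m⟩ in the angular-momentum basis.
Split into d^2_{-2,0}(β=0.3588) × two z-phases.
Half-angle: c=0.983951, s=0.178439. N=√(1·24·2·2)=9.797959
k: max(0,(0)−(-2))=2 … min(2+(0),2−(-2))=2
  k=2: (−1)^0·9.7980/(4)·0.9840^2·0.1784^2 = +0.075510
d^2_{-2,0}(0.3588) = +0.075510
Attach z-rotation phases: D = e^{-i(-2)(6.0348)}·(+0.075510)·e^{-i(0)(3.8725)} = +0.066383-0.035987i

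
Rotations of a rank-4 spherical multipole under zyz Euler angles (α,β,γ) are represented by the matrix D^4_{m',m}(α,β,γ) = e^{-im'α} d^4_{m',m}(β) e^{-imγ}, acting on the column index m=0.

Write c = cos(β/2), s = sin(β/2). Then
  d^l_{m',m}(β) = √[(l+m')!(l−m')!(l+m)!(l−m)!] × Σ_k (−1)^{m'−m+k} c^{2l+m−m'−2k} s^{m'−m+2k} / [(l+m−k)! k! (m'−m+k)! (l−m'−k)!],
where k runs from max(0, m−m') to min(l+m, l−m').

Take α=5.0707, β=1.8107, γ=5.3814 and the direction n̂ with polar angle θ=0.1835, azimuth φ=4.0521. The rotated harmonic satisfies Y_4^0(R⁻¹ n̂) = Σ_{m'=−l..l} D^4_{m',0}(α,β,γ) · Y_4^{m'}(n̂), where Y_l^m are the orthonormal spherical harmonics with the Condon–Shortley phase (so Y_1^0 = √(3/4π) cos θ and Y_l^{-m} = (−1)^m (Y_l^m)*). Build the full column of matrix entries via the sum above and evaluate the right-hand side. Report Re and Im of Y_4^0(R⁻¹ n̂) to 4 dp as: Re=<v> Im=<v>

Re=0.2560 Im=0.0000

Need the full column D^4_{m',0} for m'=−4..4 at α=5.0707, β=1.8107, γ=5.3814.
cos(β/2)=0.617410, sin(β/2)=0.786641
d^4_{-4,0}: single k=4 term ⇒ +0.465534;  D = +0.063834+0.461137i
d^4_{-3,0}: k∈[3..4] ⇒ +0.516730 -0.838821 = -0.322091;  D = +0.283298-0.153248i
d^4_{-2,0}: k∈[2..4] ⇒ +0.325176 -1.407643 +0.856899 = -0.225568;  D = +0.170085+0.148163i
d^4_{-1,0}: k∈[1..4] ⇒ +0.120312 -1.171833 +1.902267 -0.514667 = +0.336079;  D = +0.117861-0.314735i
d^4_{0,0}: k∈[0..4] ⇒ +0.021115 -0.548424 +2.003111 -1.445201 +0.146627 = +0.177228;  D = +0.177228+0.000000i
d^4_{1,0}: k∈[0..3] ⇒ -0.120312 +1.171833 -1.902267 +0.514667 = -0.336079;  D = -0.117861-0.314735i
d^4_{2,0}: k∈[0..2] ⇒ +0.325176 -1.407643 +0.856899 = -0.225568;  D = +0.170085-0.148163i
d^4_{3,0}: k∈[0..1] ⇒ -0.516730 +0.838821 = +0.322091;  D = -0.283298-0.153248i
d^4_{4,0}: single k=0 term ⇒ +0.465534;  D = +0.063834-0.461137i
Y_4^{m'}(θ=0.1835,φ=4.0521) and Σ D·Y over m':
  (+0.0638+0.4611i)·(-0.0004+0.0002i)  (+0.2833-0.1532i)·(+0.0069+0.0030i)  (+0.1701+0.1482i)·(-0.0159-0.0622i)  (+0.1179-0.3147i)·(-0.1961+0.2525i)  (+0.1772+0.0000i)·(+0.7095+0.0000i)  (-0.1179-0.3147i)·(+0.1961+0.2525i)  (+0.1701-0.1482i)·(-0.0159+0.0622i)  (-0.2833-0.1532i)·(-0.0069+0.0030i)  (+0.0638-0.4611i)·(-0.0004-0.0002i)
Y_4^0(R⁻¹ n̂) = +0.256030-0.000000i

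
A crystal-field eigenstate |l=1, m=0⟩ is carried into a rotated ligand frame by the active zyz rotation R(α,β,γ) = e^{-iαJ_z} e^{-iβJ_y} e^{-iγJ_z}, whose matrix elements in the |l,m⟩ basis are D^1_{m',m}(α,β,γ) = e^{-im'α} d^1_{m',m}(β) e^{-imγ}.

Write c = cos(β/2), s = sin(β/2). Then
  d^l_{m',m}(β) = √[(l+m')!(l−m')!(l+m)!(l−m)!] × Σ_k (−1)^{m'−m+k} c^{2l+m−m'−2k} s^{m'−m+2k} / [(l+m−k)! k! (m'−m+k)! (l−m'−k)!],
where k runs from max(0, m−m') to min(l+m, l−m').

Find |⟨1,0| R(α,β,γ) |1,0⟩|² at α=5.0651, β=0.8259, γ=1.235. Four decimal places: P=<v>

P=0.4595

First d^1_{0,0}(β=0.8259), then the phase factors e^{-i(0)α} and e^{-i(0)γ}:
c=cos(0.825900/2)=0.915941, s=sin(0.825900/2)=0.401313; N=√[1·1·1·1]=1.000000
k∈{0,1} keeps every argument non-negative
  k=0: (−1)^0·1.0000/(1)·0.9159^2·0.4013^0 = +0.838948
  k=1: (−1)^1·1.0000/(1)·0.9159^0·0.4013^2 = -0.161052
d^1_{0,0}(0.8259) = +0.838948 -0.161052 = +0.677896
|D^1_{0,0}|² = |d^1_{0,0}(β)|² = (+0.677896)² = 0.459542 (the z-rotation phases have unit modulus)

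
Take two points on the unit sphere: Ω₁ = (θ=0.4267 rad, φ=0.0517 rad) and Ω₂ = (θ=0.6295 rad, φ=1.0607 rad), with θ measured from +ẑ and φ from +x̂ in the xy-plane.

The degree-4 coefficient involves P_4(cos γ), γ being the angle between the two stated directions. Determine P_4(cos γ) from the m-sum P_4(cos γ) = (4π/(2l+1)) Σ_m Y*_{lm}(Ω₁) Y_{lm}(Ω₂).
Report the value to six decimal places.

0.021588

Term-by-term m-sum for l=4 (normalisation 4π/9 = 1.396263):
  [-4]  conj(Y_{4,-4})(Ω₁) = 0.01271 + 0.00267j ; Y_{4,-4}(Ω₂) = -0.02406 + 0.04741j ; Δ = -0.00043 + 0.00054j
  [-3]  conj(Y_{4,-3})(Ω₁) = 0.07981 + 0.01248j ; Y_{4,-3}(Ω₂) = -0.20630 + 0.00836j ; Δ = -0.01657 - 0.00191j
  [-2]  conj(Y_{4,-2})(Ω₁) = 0.27363 + 0.02839j ; Y_{4,-2}(Ω₂) = -0.21680 - 0.35313j ; Δ = -0.04930 - 0.10278j
  [-1]  conj(Y_{4,-1})(Ω₁) = 0.49858 + 0.02580j ; Y_{4,-1}(Ω₂) = 0.17299 - 0.30920j ; Δ = 0.09423 - 0.14970j
  [+0]  conj(Y_{4,0})(Ω₁) = 0.23012 + 0.00000j ; Y_{4,0}(Ω₂) = -0.17557 + 0.00000j ; Δ = -0.04040 + 0.00000j
  [+1]  conj(Y_{4,1})(Ω₁) = -0.49858 + 0.02580j ; Y_{4,1}(Ω₂) = -0.17299 - 0.30920j ; Δ = 0.09423 + 0.14970j
  [+2]  conj(Y_{4,2})(Ω₁) = 0.27363 - 0.02839j ; Y_{4,2}(Ω₂) = -0.21680 + 0.35313j ; Δ = -0.04930 + 0.10278j
  [+3]  conj(Y_{4,3})(Ω₁) = -0.07981 + 0.01248j ; Y_{4,3}(Ω₂) = 0.20630 + 0.00836j ; Δ = -0.01657 + 0.00191j
  [+4]  conj(Y_{4,4})(Ω₁) = 0.01271 - 0.00267j ; Y_{4,4}(Ω₂) = -0.02406 - 0.04741j ; Δ = -0.00043 - 0.00054j
Accumulated sum 0.01546 - 0.00000j; after 4π/(2l+1) scaling, 0.02159 - 0.00000j ⇒ P_4 = 0.021588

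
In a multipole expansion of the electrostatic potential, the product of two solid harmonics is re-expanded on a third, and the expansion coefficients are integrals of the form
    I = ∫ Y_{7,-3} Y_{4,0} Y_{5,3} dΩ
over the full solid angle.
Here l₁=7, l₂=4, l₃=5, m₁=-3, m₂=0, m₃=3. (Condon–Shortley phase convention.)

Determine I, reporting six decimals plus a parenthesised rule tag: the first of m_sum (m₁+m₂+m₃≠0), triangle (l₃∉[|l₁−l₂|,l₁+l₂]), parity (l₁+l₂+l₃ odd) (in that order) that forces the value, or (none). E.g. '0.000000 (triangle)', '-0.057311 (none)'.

m-sum 0 ✓  L=16 even ✓  3≤5≤11 ✓
Π(2lᵢ+1) = 15×9×11 = 1485
triangle coeff Δ(7,4,5) = 1/6126120
Σ_t [2,4]: t=2:+1/69120 t=3:−1/20736 t=4:+1/69120 = -1/51840
(3j)²=280/21879 [(7 4 5; 0 0 0)], sign=+1
Σ_t [2,4]: t=2:+1/3870720 t=3:−1/181440 t=4:+1/138240 = 23/11612160
(3j)²=529/204204 [(7 4 5; -3 0 3)], sign=+1
⇒ 4πI² = 26450/537251
I = (+1)√(26450/537251/(4π)) = 0.06259207
No selection rule forces the value: the integral is nonzero (none).

0.062592 (none)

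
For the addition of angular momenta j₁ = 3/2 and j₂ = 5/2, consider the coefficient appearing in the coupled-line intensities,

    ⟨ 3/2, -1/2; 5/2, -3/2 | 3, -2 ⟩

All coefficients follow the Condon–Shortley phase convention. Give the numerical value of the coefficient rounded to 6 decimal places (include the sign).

+0.288675  (= +√(1/12))

j₁+j₂−J=1  J+j₁−j₂=2  J−j₁+j₂=4  j₁+j₂+J+1=8
(j₁±m₁, j₂±m₂, J±M) = (1,2,1,4,1,5)
P² = 48
sum k=0..1:
  [0] +1/12 = 1/12
  [1] −1/24 = -1/24
S = 1/24
C² = P²·S² = 1/12 ; C = +0.288675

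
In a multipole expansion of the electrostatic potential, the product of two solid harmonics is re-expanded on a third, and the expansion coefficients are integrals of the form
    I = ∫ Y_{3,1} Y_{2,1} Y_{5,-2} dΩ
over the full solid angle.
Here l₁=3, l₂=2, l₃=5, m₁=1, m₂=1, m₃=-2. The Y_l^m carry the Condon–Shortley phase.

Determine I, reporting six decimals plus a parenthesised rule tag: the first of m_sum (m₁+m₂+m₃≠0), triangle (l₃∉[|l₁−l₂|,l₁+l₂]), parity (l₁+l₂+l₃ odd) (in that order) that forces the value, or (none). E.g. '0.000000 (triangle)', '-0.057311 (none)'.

0.245532 (none)

m-sum 0 ✓  L=10 even ✓  1≤5≤5 ✓
Π(2lᵢ+1) = 7×5×11 = 385
triangle coeff Δ(3,2,5) = 1/2310
Σ_t [0,0]: t=0:+1/144 = 1/144
(3j)²=10/231 [(3 2 5; 0 0 0)], sign=-1
Σ_t [0,0]: t=0:+1/288 = 1/288
(3j)²=1/22 [(3 2 5; 1 1 -2)], sign=-1
⇒ 4πI² = 25/33
I = (+1)√(25/33/(4π)) = 0.24553200
No selection rule forces the value: the integral is nonzero (none).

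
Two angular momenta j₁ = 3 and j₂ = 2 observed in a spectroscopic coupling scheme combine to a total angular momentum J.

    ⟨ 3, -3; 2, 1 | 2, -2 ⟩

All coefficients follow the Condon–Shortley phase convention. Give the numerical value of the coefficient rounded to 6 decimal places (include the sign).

-0.597614

j₁+j₂−J=3  J+j₁−j₂=3  J−j₁+j₂=1  j₁+j₂+J+1=8
(j₁±m₁, j₂±m₂, J±M) = (0,6,3,1,0,4)
P² = 3240/7
sum k=3..3:
  [3] −1/36 = -1/36
S = -1/36
C² = P²·S² = 5/14 ; C = -0.597614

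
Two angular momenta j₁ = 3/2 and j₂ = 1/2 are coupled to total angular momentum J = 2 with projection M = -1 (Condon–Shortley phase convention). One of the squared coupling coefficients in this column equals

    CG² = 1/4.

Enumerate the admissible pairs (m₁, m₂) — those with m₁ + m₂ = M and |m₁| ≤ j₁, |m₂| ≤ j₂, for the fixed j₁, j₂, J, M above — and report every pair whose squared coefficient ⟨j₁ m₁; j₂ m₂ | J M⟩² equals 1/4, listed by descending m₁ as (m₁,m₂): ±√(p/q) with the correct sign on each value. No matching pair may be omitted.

(-3/2,1/2): +√(1/4)

Admissible pairs with m₁+m₂ = M = -1: (-3/2,1/2), (-1/2,-1/2)
  (m₁,m₂)=(-1/2,-1/2): CG² = 3/4, CG = +√(3/4)
  (m₁,m₂)=(-3/2,1/2): CG² = 1/4, CG = +√(1/4)   ← matches the target
Pairs with CG² = 1/4: (-3/2,1/2): +√(1/4)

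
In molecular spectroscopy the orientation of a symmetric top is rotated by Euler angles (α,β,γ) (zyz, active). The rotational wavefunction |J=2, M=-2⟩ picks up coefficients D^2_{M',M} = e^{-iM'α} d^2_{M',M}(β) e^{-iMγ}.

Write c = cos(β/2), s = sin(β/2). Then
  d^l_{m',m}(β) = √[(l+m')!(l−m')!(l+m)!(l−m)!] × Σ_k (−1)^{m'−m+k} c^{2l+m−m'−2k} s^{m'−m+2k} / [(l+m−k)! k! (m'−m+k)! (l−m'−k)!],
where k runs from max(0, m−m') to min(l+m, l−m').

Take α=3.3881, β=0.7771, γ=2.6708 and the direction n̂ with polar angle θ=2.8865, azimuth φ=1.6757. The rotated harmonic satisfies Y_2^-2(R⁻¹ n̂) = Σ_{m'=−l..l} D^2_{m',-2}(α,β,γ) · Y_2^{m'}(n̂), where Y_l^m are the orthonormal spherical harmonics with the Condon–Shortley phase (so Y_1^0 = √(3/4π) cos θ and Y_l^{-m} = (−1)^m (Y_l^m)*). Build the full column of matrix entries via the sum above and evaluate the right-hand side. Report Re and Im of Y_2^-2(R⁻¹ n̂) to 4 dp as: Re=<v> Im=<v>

Re=0.1847 Im=-0.0396

Need the full column D^2_{m',-2} for m'=−2..2 at α=3.3881, β=0.7771, γ=2.6708.
cos(β/2)=0.925459, sin(β/2)=0.378847
d^2_{-2,-2}: single k=0 term ⇒ +0.733549;  D = +0.660978-0.318124i
d^2_{-1,-2}: single k=0 term ⇒ -0.600573;  D = +0.461242-0.384634i
d^2_{0,-2}: single k=0 term ⇒ +0.301105;  D = +0.177202-0.243441i
d^2_{1,-2}: single k=0 term ⇒ -0.100642;  D = +0.037583-0.093361i
d^2_{2,-2}: single k=0 term ⇒ +0.020599;  D = +0.002797-0.020409i
Y_2^{m'}(θ=2.8865,φ=1.6757) and Σ D·Y over m':
  (+0.6610-0.3181i)·(-0.0241+0.0051i)  (+0.4612-0.3846i)·(+0.0198+0.1876i)  (+0.1772-0.2434i)·(+0.5705+0.0000i)  (+0.0376-0.0934i)·(-0.0198+0.1876i)  (+0.0028-0.0204i)·(-0.0241-0.0051i)
Y_2^-2(R⁻¹ n̂) = +0.184696-0.039553i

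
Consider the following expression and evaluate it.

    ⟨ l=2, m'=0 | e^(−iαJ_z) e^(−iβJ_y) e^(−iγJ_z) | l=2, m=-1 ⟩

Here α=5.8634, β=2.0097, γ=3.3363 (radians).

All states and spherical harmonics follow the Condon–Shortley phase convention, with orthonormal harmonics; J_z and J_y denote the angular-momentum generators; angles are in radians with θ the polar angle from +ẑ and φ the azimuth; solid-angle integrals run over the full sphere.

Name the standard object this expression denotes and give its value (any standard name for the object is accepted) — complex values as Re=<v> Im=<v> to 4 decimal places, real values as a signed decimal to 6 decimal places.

This is a Wigner D-matrix element — the rotation-matrix element ⟨l m'| R(α,β,γ) |l m⟩ in the angular-momentum basis.
D^2_{0,-1}(5.8634,2.0097,3.3363) = e^{-i·0·5.8634}·d^2_{0,-1}(2.0097)·e^{-i·-1·3.3363}. Compute d first:
Half-angle: c=0.536215, s=0.844082. N=√(2·2·1·6)=4.898979
k∈{0,1} keeps every argument non-negative
  k=0: (−1)^1·4.8990/(2)·0.5362^3·0.8441^1 = -0.318769
  k=1: (−1)^2·4.8990/(2)·0.5362^1·0.8441^3 = +0.789892
d^2_{0,-1}(2.0097) = -0.318769 +0.789892 = +0.471123
Attach z-rotation phases: D = e^{-i(0)(5.8634)}·(+0.471123)·e^{-i(-1)(3.3363)} = -0.462220-0.091153i

Wigner D-matrix element, Re=-0.4622 Im=-0.0912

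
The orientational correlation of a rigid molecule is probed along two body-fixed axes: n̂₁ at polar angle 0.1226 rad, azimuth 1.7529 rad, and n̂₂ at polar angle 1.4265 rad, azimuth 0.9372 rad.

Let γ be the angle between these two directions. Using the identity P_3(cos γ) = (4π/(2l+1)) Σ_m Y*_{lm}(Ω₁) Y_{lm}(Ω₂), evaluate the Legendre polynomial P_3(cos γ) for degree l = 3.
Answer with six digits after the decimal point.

-0.309763

Addition theorem: P_3(cos γ) = (4π/7) Σ_m Y*_{lm}(Ω₁) Y_{lm}(Ω₂), m = −3…3:
  m=-3: Y*=0.00040 - 0.00065j  Y=-0.38253 - 0.13102j  product -0.00024 + 0.00020j
  m=-2: Y*=-0.01417 - 0.00540j  Y=-0.04303 - 0.13734j  product -0.00013 + 0.00218j
  m=-1: Y*=-0.02809 + 0.15257j  Y=-0.16977 + 0.23110j  product -0.03049 - 0.03239j
  m=+0: Y*=0.71305 + 0.00000j  Y=-0.15544 + 0.00000j  product -0.11083 + 0.00000j
  m=+1: Y*=0.02809 + 0.15257j  Y=0.16977 + 0.23110j  product -0.03049 + 0.03239j
  m=+2: Y*=-0.01417 + 0.00540j  Y=-0.04303 + 0.13734j  product -0.00013 - 0.00218j
  m=+3: Y*=-0.00040 - 0.00065j  Y=0.38253 - 0.13102j  product -0.00024 - 0.00020j
Accumulated sum -0.17255 - 0.00000j; after 4π/(2l+1) scaling, -0.30976 - 0.00000j ⇒ P_3 = -0.309763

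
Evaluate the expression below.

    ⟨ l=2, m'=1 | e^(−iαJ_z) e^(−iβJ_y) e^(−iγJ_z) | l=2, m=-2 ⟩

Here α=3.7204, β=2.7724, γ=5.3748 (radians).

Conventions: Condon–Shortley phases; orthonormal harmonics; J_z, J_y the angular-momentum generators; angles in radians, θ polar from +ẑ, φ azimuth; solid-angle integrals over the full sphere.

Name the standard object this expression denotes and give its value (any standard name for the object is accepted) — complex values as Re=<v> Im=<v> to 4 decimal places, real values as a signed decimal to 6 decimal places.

This is a Wigner D-matrix element — the rotation-matrix element ⟨l m'| R(α,β,γ) |l m⟩ in the angular-momentum basis.
Split into d^2_{1,-2}(β=2.7724) × two z-phases.
With c≡cos(β/2)=0.183550 and s≡sin(β/2)=0.983010, N=[6·1·1·24]^{1/2}=12.000000
k: max(0,(-2)−(1))=0 … min(2+(-2),2−(1))=0
  k=0: (−1)^3·12.0000/(6)·0.1835^1·0.9830^3 = -0.348705
d^2_{1,-2}(2.7724) = -0.348705
D = (-0.837116+0.547026i)·(-0.348705)·(-0.243501-0.969901i) = -0.256089-0.236672i

Wigner D-matrix element, Re=-0.2561 Im=-0.2367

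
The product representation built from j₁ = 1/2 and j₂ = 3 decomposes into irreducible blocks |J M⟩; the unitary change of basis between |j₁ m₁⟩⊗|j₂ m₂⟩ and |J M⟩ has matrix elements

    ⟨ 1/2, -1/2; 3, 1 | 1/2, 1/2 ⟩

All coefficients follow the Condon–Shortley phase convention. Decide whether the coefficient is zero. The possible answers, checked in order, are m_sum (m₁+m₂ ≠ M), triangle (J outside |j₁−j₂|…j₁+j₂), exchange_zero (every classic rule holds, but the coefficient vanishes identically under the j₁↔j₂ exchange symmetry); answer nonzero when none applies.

m-sum: m₁+m₂ = -1/2+1 = 1/2, M = 1/2  ✓
triangle: need |j₁−j₂| ≤ J ≤ j₁+j₂, i.e. J ∈ [5/2, 7/2]; J = 1/2 is outside ✗ ⇒ coefficient is 0

triangle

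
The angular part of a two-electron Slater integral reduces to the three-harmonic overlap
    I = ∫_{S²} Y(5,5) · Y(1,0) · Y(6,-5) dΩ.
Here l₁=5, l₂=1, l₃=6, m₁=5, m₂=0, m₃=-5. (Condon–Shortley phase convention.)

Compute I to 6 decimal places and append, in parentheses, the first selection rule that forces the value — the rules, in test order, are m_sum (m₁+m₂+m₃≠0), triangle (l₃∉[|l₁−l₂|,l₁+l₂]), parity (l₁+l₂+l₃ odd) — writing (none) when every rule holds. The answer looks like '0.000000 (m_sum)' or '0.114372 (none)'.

Checks pass: Σm=0; 12 even; l₃=6∈[4,6].
(2·5+1)(2·1+1)(2·6+1) = 429
Δ: 0! 10! 2! / 13! → 1/858
sum: t=0:+1/14400 = 1/14400
3j²(5 1 6; 0 0 0) = Δ·Π!·Σ² = 6/143  (sign +1)
sum: t=0:+1/3628800 = 1/3628800
3j²(5 1 6; 5 0 -5) = Δ·Π!·Σ² = 1/78  (sign -1)
combine: 4πI² = 429·6/143·1/78 = 3/13
take √, sign -1: I = -0.13551395
No selection rule forces the value: the integral is nonzero (none).

-0.135514 (none)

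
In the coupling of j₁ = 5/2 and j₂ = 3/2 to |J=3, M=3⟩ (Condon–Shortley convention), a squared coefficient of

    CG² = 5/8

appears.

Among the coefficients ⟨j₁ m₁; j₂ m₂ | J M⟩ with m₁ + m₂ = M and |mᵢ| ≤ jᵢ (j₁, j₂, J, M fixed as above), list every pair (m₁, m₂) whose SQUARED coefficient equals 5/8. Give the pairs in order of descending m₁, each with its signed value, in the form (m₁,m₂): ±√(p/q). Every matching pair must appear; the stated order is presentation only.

Admissible pairs with m₁+m₂ = M = 3: (3/2,3/2), (5/2,1/2)
  (m₁,m₂)=(5/2,1/2): CG² = 5/8, CG = +√(5/8)   ← matches the target
  (m₁,m₂)=(3/2,3/2): CG² = 3/8, CG = −√(3/8)
Pairs with CG² = 5/8: (5/2,1/2): +√(5/8)

(5/2,1/2): +√(5/8)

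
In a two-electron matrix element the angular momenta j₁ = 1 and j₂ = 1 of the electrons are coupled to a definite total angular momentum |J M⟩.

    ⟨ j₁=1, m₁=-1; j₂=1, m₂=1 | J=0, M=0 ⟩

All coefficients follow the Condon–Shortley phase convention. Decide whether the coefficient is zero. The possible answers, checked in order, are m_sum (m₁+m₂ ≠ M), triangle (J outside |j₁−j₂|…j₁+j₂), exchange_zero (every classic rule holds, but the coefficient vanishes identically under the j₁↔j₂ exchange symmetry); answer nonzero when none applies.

m-sum: m₁+m₂ = -1+1 = 0, M = 0  ✓
triangle: |j₁−j₂| = 0 ≤ J = 0 ≤ j₁+j₂ = 2  ✓
exchange: j₁≠j₂ or m₁≠m₂ — the exchange symmetry imposes no constraint here
value check: CG = +√(1/3) = +0.577350 ≠ 0

nonzero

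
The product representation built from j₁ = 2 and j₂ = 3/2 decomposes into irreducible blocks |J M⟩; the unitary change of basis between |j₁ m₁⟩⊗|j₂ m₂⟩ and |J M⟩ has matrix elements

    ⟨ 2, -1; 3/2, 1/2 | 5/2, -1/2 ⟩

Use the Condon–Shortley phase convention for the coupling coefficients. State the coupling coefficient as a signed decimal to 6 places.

√[6·1!3!2!/7! · 1!3!2!1!2!3!] = √(72/35)
  +(−1)^0/∏(0,1,3,2,0,0)! = 1/12  (running 1/12)
  +(−1)^1/∏(1,0,2,1,1,1)! = -1/2  (running -5/12)
⟨..|..⟩ = √(72/35)·(-5/12) = -0.597614

−√(5/14) = -0.597614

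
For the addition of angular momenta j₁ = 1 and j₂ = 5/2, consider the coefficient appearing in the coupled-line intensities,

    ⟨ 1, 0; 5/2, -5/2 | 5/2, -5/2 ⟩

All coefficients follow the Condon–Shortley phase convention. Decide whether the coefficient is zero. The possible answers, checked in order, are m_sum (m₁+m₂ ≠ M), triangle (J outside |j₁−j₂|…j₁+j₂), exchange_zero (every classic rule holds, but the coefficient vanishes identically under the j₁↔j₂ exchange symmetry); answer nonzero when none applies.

nonzero

m-sum: m₁+m₂ = 0+(-5/2) = -5/2, M = -5/2  ✓
triangle: |j₁−j₂| = 3/2 ≤ J = 5/2 ≤ j₁+j₂ = 7/2  ✓
exchange: j₁≠j₂ or m₁≠m₂ — the exchange symmetry imposes no constraint here
value check: CG = +√(5/7) = +0.845154 ≠ 0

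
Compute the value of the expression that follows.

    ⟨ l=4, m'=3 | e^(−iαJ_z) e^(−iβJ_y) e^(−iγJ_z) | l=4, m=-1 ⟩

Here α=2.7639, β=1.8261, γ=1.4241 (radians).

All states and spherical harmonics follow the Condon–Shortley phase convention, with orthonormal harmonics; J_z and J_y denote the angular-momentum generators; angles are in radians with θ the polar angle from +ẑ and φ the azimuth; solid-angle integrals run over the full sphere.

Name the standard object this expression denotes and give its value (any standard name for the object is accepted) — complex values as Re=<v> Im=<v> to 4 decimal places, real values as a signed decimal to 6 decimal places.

This is a Wigner D-matrix element — the rotation-matrix element ⟨l m'| R(α,β,γ) |l m⟩ in the angular-momentum basis.
Split into d^4_{3,-1}(β=1.8261) × two z-phases.
Half-angle: c=0.611335, s=0.791372. N=√(5040·1·6·120)=1904.940944
Admissible k: 0..1 (factorial args all ≥0)
  k=0: (−1)^4·1904.9409/(144)·0.6113^4·0.7914^4 = +0.724700
  k=1: (−1)^5·1904.9409/(240)·0.6113^2·0.7914^6 = -0.728640
d^4_{3,-1}(1.8261) = +0.724700 -0.728640 = -0.003939
D = (-0.423874-0.905721i)·(-0.003939)·(+0.146171+0.989259i) = -0.003285+0.002173i

Wigner D-matrix element, Re=-0.0033 Im=0.0022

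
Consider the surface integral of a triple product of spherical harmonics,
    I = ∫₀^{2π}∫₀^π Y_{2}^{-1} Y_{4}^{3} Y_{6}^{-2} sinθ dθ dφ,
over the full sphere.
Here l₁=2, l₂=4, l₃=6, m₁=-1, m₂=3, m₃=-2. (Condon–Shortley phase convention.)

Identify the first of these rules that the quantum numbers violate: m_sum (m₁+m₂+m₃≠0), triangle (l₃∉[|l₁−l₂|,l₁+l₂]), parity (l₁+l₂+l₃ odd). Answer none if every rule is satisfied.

azimuthal sum: -1 + 3 − 2 = 0  ✓
2 ≤ 6 ≤ 6 (triangle on l)  ✓
L = 2 + 4 + 6 = 12 (even)  ✓

none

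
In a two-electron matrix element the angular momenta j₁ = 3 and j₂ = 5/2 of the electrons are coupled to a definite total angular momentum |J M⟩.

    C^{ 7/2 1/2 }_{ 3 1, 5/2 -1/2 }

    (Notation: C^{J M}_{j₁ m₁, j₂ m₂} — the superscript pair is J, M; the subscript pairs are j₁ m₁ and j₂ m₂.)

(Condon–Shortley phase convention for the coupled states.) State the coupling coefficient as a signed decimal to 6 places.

−√(1/63) = -0.125988

triangle: 2!*4!*3!/10! = 288/3628800
(j±m)!: 4!*2!*2!*3!*4!*3! = 82944
prefactor² = (2J+1)*Δ*N² = 9216/175
  k=0: +1/(0!*2!*2!*2!*2!*1!) = 1/16
  k=1: −1/(1!*1!*1!*1!*3!*2!) = -1/12
  k=2: +1/(2!*0!*0!*0!*4!*3!) = 1/288
Σ = -5/288  ⇒  CG² = 9216/175*(-5/288)² = 1/63
CG = −√(1/63) = -0.125988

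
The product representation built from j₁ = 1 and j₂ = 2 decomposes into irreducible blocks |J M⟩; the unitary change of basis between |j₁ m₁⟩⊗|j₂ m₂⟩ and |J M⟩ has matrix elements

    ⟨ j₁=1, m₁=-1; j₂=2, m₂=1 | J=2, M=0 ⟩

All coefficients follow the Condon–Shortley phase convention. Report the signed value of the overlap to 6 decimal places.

−√(1/2) ≈ -0.707107

triangle: 1!×1!×3!/6! = 6/720
(j±m)!: 0!×2!×3!×1!×2!×2! = 48
prefactor² = (2J+1)×Δ×N² = 2
  k=1: −1/(1!×0!×1!×2!×0!×1!) = -1/2
Σ = -1/2  ⇒  CG² = 2×(-1/2)² = 1/2
CG = −√(1/2) = -0.707107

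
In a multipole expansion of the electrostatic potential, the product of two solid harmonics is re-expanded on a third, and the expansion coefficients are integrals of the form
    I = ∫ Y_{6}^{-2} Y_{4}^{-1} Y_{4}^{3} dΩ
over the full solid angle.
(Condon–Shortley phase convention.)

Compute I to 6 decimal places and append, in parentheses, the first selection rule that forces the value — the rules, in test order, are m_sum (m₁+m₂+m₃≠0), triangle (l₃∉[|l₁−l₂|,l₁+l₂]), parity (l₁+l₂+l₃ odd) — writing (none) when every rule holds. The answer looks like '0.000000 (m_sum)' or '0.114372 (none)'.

-0.165283 (none)

m-sum 0 ✓  L=14 even ✓  2≤4≤10 ✓
Π(2lᵢ+1) = 13×9×9 = 1053
triangle coeff Δ(6,4,4) = 1/1261260
Σ_t [2,4]: t=2:+1/4608 t=3:−1/1296 t=4:+1/4608 = -7/20736
(3j)²=20/1287 [(6 4 4; 0 0 0)], sign=-1
Σ_t [2,3]: t=2:+1/34560 t=3:−1/8640 = -1/11520
(3j)²=3/143 [(6 4 4; -2 -1 3)], sign=+1
⇒ 4πI² = 540/1573
I = (-1)√(540/1573/(4π)) = -0.16528277
No selection rule forces the value: the integral is nonzero (none).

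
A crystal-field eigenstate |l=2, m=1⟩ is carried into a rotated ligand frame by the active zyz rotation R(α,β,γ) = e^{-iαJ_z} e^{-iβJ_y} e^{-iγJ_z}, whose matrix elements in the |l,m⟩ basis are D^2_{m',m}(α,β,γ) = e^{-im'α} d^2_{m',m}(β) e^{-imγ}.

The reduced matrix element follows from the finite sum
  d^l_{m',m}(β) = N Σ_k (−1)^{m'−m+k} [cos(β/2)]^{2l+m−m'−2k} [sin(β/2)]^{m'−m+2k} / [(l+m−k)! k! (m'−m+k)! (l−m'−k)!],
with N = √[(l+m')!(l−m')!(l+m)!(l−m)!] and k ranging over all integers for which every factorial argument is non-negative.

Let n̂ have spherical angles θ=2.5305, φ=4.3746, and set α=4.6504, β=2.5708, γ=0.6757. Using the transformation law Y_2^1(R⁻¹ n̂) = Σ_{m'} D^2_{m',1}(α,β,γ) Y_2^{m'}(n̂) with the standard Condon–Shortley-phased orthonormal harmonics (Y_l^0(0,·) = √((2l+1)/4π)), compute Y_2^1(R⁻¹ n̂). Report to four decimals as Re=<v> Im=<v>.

Need the full column D^2_{m',1} for m'=−2..2 at α=4.6504, β=2.5708, γ=0.6757.
cos(β/2)=0.281538, sin(β/2)=0.959550
d^2_{-2,1}: single k=3 term ⇒ +0.497473;  D = -0.346708+0.356754i
d^2_{-1,1}: k∈[2..3] ⇒ +0.218942 -0.847756 = -0.628813;  D = +0.422927+0.465337i
d^2_{0,1}: k∈[1..2] ⇒ +0.052451 -0.609278 = -0.556827;  D = -0.434475+0.348264i
d^2_{1,1}: k∈[0..1] ⇒ +0.006283 -0.218942 = -0.212660;  D = -0.122472-0.173853i
d^2_{2,1}: single k=0 term ⇒ -0.042826;  D = +0.036472-0.022447i
Y_2^{m'}(θ=2.5305,φ=4.3746) and Σ D·Y over m':
  (-0.3467+0.3568i)·(-0.0992-0.0795i)  (+0.4229+0.4653i)·(+0.1203-0.3425i)  (-0.4345+0.3483i)·(+0.3193+0.0000i)  (-0.1225-0.1739i)·(-0.1203-0.3425i)  (+0.0365-0.0224i)·(-0.0992+0.0795i)
Y_2^1(R⁻¹ n̂) = +0.087670+0.082487i

Re=0.0877 Im=0.0825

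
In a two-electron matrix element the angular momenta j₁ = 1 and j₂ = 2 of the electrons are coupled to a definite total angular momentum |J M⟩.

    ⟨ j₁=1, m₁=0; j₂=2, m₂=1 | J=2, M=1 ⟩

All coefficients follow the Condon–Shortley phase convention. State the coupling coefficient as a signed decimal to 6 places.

−√(1/6) ≈ -0.408248

j₁+j₂−J=1  J+j₁−j₂=1  J−j₁+j₂=3  j₁+j₂+J+1=6
(j₁±m₁, j₂±m₂, J±M) = (1,1,3,1,3,1)
P² = 3/2
sum k=0..1:
  [0] +1/6 = 1/6
  [1] −1/2 = -1/2
S = -1/3
C² = P²·S² = 1/6 ; C = -0.408248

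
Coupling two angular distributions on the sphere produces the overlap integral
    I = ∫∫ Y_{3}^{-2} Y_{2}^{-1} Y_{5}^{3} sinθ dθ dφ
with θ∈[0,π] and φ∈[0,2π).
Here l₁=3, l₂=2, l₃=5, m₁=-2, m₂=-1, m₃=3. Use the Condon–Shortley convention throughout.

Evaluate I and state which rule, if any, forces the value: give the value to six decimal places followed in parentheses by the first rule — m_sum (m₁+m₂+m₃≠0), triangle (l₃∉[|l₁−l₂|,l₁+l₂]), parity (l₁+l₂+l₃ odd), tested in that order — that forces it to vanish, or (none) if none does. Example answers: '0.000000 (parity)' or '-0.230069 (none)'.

-0.253584 (none)

Checks pass: Σm=0; 10 even; l₃=5∈[1,5].
(2·3+1)(2·2+1)(2·5+1) = 385
Δ: 0! 6! 4! / 11! → 1/2310
sum: t=0:+1/144 = 1/144
3j²(3 2 5; 0 0 0) = Δ·Π!·Σ² = 10/231  (sign -1)
sum: t=0:+1/720 = 1/720
3j²(3 2 5; -2 -1 3) = Δ·Π!·Σ² = 8/165  (sign +1)
combine: 4πI² = 385·10/231·8/165 = 80/99
take √, sign -1: I = -0.25358436
No selection rule forces the value: the integral is nonzero (none).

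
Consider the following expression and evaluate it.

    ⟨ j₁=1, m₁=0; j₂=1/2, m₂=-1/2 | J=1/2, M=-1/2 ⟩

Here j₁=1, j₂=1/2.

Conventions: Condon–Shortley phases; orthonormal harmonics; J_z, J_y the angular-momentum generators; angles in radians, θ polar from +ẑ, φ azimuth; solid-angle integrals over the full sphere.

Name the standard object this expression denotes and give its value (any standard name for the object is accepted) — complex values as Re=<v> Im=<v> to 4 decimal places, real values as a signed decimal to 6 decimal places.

Clebsch–Gordan coefficient, +√(1/3) ≈ +0.577350

This is a Clebsch–Gordan (vector-coupling) coefficient.
triangle: 1!*1!*0!/3! = 1/6
(j±m)!: 1!*1!*0!*1!*0!*1! = 1
prefactor² = (2J+1)*Δ*N² = 1/3
  k=0: +1/(0!*1!*1!*0!*0!*0!) = 1
Σ = 1  ⇒  CG² = 1/3*1² = 1/3
CG = +√(1/3) = +0.577350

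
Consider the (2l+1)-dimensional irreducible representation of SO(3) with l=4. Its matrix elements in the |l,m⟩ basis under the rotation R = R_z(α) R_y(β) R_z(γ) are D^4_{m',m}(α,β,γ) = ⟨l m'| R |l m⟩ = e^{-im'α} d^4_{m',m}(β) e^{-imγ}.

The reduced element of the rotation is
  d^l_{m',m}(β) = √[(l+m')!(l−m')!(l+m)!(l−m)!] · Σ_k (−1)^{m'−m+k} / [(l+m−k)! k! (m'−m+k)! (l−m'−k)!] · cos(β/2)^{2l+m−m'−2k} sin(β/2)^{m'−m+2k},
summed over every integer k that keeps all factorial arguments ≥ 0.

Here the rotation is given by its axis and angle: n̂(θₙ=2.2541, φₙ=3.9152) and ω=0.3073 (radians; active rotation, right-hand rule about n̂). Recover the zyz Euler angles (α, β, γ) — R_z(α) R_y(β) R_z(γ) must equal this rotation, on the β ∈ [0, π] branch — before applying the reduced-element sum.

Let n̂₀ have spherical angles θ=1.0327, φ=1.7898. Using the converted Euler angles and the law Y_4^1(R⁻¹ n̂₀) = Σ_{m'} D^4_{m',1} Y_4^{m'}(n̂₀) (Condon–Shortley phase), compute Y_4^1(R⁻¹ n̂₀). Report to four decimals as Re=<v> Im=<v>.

Axis–angle → zyz. n̂ = (sinθₙcosφₙ, sinθₙsinφₙ, cosθₙ) = (-0.554782, -0.541852, -0.631358), ω = 0.3073.
R = I cosω + sinω [n̂]ₓ + (1−cosω) n̂n̂ᵀ gives
  R = [+0.967572, +0.205060, -0.147494; -0.176895, +0.966908, +0.183840; +0.180311, -0.151788, +0.971827]
β = atan2(√(R₁₃²+R₂₃²), R₃₃) = 0.237933; α = atan2(R₂₃, R₁₃) mod 2π = 2.246935; γ = atan2(R₃₂, −R₃₁) mod 2π = 3.841313
Need the full column D^4_{m',1} for m'=−4..4 at α=2.2469, β=0.2379, γ=3.8413.
cos(β/2)=0.992932, sin(β/2)=0.118686
d^4_{-4,1}: single k=5 term ⇒ +0.000173;  D = +0.000073-0.000157i
d^4_{-3,1}: k∈[4..5] ⇒ +0.002551 -0.000022 = +0.002530;  D = -0.002456+0.000606i
d^4_{-2,1}: k∈[3..5] ⇒ +0.022820 -0.000489 +0.000001 = +0.022332;  D = +0.017744+0.013560i
d^4_{-1,1}: k∈[2..5] ⇒ +0.134994 -0.005786 +0.000041 -0.000000 = +0.129249;  D = -0.003048-0.129213i
d^4_{0,1}: k∈[1..4] ⇒ +0.505069 -0.043297 +0.000619 -0.000001 = +0.462388;  D = -0.353738+0.297780i
d^4_{1,1}: k∈[0..3] ⇒ +0.944834 -0.202491 +0.005786 -0.000028 = +0.748101;  D = +0.733932+0.144912i
d^4_{2,1}: k∈[0..2] ⇒ -0.479150 +0.034230 -0.000326 = -0.445247;  D = +0.206079+0.394684i
d^4_{3,1}: k∈[0..1] ⇒ +0.107148 -0.002551 = +0.104597;  D = -0.042025+0.095783i
d^4_{4,1}: single k=0 term ⇒ -0.012075;  D = -0.011661+0.003136i
Y_4^{m'}(θ=1.0327,φ=1.7898) and Σ D·Y over m':
  (+0.0001-0.0002i)·(+0.1540-0.1848i)  (-0.0025+0.0006i)·(+0.2481+0.3216i)  (+0.0177+0.0136i)·(-0.1873+0.0877i)  (-0.0030-0.1292i)·(+0.0525+0.2360i)  (-0.3537+0.2978i)·(-0.2608+0.0000i)  (+0.7339+0.1449i)·(-0.0525+0.2360i)  (+0.2061+0.3947i)·(-0.1873-0.0877i)  (-0.0420+0.0958i)·(-0.2481+0.3216i)  (-0.0117+0.0031i)·(+0.1540+0.1848i)
Y_4^1(R⁻¹ n̂) = +0.017758-0.052171i

Re=0.0178 Im=-0.0522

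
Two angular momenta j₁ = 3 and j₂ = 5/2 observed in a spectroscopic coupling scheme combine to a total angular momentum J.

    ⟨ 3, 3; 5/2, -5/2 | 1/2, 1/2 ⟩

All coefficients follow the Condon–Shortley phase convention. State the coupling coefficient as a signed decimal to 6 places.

+√(2/7) = +0.534522

√[2·5!1!0!/7! · 6!0!0!5!1!0!] = √(28800/7)
  +(−1)^0/∏(0,5,0,0,1,0)! = 1/120  (running 1/120)
⟨..|..⟩ = √(28800/7)·(1/120) = +0.534522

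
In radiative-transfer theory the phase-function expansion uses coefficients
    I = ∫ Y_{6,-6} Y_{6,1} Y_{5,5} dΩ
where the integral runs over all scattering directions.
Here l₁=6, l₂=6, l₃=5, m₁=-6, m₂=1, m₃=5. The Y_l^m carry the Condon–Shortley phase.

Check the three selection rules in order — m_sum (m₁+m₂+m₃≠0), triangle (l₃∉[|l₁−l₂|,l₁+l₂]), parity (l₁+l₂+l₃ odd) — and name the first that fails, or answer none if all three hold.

parity

Σmᵢ = 0  ✓
l₃∈[|l₁−l₂|,l₁+l₂]=[0,12], have l₃=5  ✓
Σlᵢ = 17 ⇒ odd  ✗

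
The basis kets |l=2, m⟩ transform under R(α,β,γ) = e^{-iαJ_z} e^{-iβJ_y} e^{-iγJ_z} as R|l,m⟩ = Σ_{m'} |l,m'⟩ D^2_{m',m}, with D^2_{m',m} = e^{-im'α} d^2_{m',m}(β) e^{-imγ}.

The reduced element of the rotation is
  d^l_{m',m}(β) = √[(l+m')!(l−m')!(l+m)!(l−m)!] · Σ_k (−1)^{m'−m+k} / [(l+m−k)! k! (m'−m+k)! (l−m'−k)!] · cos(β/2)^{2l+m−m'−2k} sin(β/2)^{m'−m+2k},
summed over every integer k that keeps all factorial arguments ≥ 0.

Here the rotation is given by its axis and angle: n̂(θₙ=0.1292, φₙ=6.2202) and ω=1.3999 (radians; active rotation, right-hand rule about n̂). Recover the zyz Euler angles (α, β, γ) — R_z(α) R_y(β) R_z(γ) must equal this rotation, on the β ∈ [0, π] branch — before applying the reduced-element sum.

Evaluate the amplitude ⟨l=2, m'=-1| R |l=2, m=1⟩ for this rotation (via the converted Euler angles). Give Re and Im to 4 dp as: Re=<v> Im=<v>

Axis–angle → zyz. n̂ = (sinθₙcosφₙ, sinθₙsinφₙ, cosθₙ) = (+0.128585, -0.008110, +0.991665), ω = 1.3999.
R = I cosω + sinω [n̂]ₓ + (1−cosω) n̂n̂ᵀ gives
  R = [+0.183788, -0.978085, +0.097836; +0.976354, +0.170120, -0.133387; +0.113820, +0.120038, +0.986223]
β = atan2(√(R₁₃²+R₂₃²), R₃₃) = 0.166184; α = atan2(R₂₃, R₁₃) mod 2π = 5.345233; γ = atan2(R₃₂, −R₃₁) mod 2π = 2.329611
D^2_{-1,1}(5.3452,0.1662,2.3296) = e^{-i·-1·5.3452}·d^2_{-1,1}(0.1662)·e^{-i·1·2.3296}. Compute d first:
c=cos(0.166184/2)=0.996550, s=sin(0.166184/2)=0.082997; N=√[1·6·6·1]=6.000000
k∈{2,3} keeps every argument non-negative
  k=2: (−1)^0·6.0000/(2)·0.9965^2·0.0830^2 = +0.020523
  k=3: (−1)^1·6.0000/(6)·0.9965^0·0.0830^4 = -0.000047
d^2_{-1,1}(0.1662) = +0.020523 -0.000047 = +0.020476
Attach z-rotation phases: D = e^{-i(-1)(5.3452)}·(+0.020476)·e^{-i(1)(2.3296)} = -0.020313+0.002572i

Re=-0.0203 Im=0.0026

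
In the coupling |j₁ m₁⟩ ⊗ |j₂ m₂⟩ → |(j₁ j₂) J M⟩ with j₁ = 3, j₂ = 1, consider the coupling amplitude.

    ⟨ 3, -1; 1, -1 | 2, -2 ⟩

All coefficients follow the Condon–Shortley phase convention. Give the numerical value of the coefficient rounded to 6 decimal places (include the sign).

+√(1/21) = +0.218218

triangle: 2!×4!×0!/7! = 48/5040
(j±m)!: 2!×4!×0!×2!×0!×4! = 2304
prefactor² = (2J+1)×Δ×N² = 768/7
  k=0: +1/(0!×2!×4!×0!×0!×0!) = 1/48
Σ = 1/48  ⇒  CG² = 768/7×(1/48)² = 1/21
CG = +√(1/21) = +0.218218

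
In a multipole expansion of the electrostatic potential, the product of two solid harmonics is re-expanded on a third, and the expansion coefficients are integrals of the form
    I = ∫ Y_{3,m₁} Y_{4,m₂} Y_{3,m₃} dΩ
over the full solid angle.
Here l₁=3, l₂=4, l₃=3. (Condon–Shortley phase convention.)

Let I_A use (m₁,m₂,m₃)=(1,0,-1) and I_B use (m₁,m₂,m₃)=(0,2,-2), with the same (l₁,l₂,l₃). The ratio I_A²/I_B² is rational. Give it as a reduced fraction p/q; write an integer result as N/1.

1/3

l's match ⇒ only the (l;m) 3-j factors differ between A and B.
A: triangle coeff Δ(3,4,3) = 1/34650; Σ_t [0,2]: t=0:+1/1152 t=1:−1/36 t=2:+1/32 = 5/1152; (3j)²=1/1386 [(3 4 3; 1 0 -1)], sign=+1
B: triangle coeff Δ(3,4,3) = 1/34650; Σ_t [2,3]: t=2:+1/96 t=3:−1/72 = -1/288; (3j)²=1/462 [(3 4 3; 0 2 -2)], sign=+1
I_A²/I_B² = (1/1386)/(1/462) = 1/3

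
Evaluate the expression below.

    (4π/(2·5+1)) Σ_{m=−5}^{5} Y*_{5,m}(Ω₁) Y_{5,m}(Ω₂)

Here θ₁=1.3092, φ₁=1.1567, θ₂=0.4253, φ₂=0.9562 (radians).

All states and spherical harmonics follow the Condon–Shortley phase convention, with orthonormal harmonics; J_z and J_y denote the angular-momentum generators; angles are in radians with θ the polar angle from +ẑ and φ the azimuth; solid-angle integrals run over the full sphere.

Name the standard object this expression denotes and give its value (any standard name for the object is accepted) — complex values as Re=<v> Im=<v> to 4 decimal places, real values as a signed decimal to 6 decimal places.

This sum is the spherical-harmonic addition theorem: it equals the Legendre polynomial P_l(cos γ) of the angle γ between the two directions.
Addition theorem: P_5(cos γ) = (4π/11) Σ_m Y*_{lm}(Ω₁) Y_{lm}(Ω₂), m = −5…5:
  m=-5: Y*=(0.342643, -0.187047)  Y=(0.000380, 0.005536)  product (0.001166, 0.001826)
  m=-4: Y*=(-0.028253, -0.329295)  Y=(-0.030048, 0.024459)  product (0.008903, 0.009204)
  m=-3: Y*=(0.117477, 0.040043)  Y=(-0.151338, -0.042372)  product (-0.016082, -0.011038)
  m=-2: Y*=(0.221068, -0.240848)  Y=(-0.131117, -0.368781)  product (-0.117806, -0.049946)
  m=-1: Y*=(0.019612, 0.044623)  Y=(0.292760, -0.414802)  product (0.024251, 0.004929)
  m=+0: Y*=(0.320603, -0.000000)  Y=(0.031173, 0.000000)  product (0.009994, 0.000000)
  m=+1: Y*=(-0.019612, 0.044623)  Y=(-0.292760, -0.414802)  product (0.024251, -0.004929)
  m=+2: Y*=(0.221068, 0.240848)  Y=(-0.131117, 0.368781)  product (-0.117806, 0.049946)
  m=+3: Y*=(-0.117477, 0.040043)  Y=(0.151338, -0.042372)  product (-0.016082, 0.011038)
  m=+4: Y*=(-0.028253, 0.329295)  Y=(-0.030048, -0.024459)  product (0.008903, -0.009204)
  m=+5: Y*=(-0.342643, -0.187047)  Y=(-0.000380, 0.005536)  product (0.001166, -0.001826)
Accumulated sum (-0.189141, 0.000000); after 4π/(2l+1) scaling, (-0.216074, 0.000000) ⇒ P_5 = -0.216074

Legendre polynomial (addition theorem), -0.216074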